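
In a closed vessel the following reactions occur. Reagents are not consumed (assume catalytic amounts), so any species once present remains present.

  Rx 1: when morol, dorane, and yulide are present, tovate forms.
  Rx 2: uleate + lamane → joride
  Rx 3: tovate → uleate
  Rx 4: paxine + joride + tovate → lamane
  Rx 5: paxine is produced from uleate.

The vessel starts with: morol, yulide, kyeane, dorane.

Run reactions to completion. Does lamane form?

lamane would need paxine, joride, and tovate (Rx 4), but joride never forms.

No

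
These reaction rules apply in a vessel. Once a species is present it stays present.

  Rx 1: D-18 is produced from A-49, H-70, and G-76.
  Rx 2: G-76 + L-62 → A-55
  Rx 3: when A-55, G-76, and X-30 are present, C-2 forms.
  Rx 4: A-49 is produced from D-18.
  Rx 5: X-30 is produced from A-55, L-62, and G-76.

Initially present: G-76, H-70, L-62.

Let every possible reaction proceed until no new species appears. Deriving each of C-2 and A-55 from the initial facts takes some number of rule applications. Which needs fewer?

A-55: G-76 and L-62 present → A-55 forms (Rx 2). [1 rule application]
C-2: G-76 and L-62 present → A-55 forms (Rx 2). A-55, L-62, and G-76 present → X-30 forms (Rx 5). A-55, G-76, and X-30 present → C-2 forms (Rx 3). [3 rule applications]
A-55 needs fewer.

A-55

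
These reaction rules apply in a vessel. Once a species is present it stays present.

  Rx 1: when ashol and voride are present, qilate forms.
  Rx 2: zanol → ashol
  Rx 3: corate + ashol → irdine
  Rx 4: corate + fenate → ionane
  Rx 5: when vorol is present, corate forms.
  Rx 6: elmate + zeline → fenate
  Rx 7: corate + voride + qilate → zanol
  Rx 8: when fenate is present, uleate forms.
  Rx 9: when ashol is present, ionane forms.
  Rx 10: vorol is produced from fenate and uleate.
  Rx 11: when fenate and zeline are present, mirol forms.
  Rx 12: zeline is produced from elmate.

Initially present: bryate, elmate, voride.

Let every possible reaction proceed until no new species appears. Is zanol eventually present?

No

zanol would need corate, voride, and qilate (Rx 7), but qilate never forms.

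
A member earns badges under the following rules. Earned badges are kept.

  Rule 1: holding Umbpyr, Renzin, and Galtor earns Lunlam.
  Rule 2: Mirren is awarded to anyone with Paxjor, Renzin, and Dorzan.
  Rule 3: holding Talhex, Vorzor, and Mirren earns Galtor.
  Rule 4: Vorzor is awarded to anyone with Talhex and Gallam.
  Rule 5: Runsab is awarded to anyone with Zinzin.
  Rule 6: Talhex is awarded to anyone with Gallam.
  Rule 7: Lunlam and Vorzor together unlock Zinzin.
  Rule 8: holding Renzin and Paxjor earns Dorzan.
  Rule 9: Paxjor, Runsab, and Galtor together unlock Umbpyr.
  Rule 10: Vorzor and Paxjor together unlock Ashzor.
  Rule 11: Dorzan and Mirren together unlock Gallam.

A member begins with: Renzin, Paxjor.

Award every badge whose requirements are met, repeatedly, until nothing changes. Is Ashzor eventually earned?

With Renzin and Paxjor, Dorzan is earned (Rule 8).
With Paxjor, Renzin, and Dorzan, Mirren is earned (Rule 2).
With Dorzan and Mirren, Gallam is earned (Rule 11).
With Gallam, Talhex is earned (Rule 6).
With Talhex and Gallam, Vorzor is earned (Rule 4).
With Vorzor and Paxjor, Ashzor is earned (Rule 10).

Yes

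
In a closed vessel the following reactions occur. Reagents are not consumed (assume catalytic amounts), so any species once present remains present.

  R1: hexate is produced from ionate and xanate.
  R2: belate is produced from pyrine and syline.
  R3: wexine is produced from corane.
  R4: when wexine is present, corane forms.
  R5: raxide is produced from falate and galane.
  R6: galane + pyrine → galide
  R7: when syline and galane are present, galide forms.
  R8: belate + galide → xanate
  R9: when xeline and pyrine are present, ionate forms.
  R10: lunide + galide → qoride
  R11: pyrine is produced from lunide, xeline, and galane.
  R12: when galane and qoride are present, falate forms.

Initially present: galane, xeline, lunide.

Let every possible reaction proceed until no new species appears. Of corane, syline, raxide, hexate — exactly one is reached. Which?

raxide

lunide, xeline, and galane present → pyrine forms (R11).
galane and pyrine present → galide forms (R6).
lunide and galide present → qoride forms (R10).
galane and qoride present → falate forms (R12).
falate and galane present → raxide forms (R5).
corane would need wexine (R4), but wexine never forms. No rule produces syline, and it is not given. hexate would need ionate and xanate (R1), but xanate never forms.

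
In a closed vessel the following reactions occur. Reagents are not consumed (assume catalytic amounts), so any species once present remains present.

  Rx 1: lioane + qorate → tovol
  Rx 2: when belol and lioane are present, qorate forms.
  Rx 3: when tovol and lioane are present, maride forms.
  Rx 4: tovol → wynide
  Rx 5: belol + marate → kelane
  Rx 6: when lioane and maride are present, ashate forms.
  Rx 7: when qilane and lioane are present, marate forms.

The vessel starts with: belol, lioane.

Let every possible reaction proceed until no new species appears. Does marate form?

No

marate would need qilane and lioane (Rx 7), but qilane never forms.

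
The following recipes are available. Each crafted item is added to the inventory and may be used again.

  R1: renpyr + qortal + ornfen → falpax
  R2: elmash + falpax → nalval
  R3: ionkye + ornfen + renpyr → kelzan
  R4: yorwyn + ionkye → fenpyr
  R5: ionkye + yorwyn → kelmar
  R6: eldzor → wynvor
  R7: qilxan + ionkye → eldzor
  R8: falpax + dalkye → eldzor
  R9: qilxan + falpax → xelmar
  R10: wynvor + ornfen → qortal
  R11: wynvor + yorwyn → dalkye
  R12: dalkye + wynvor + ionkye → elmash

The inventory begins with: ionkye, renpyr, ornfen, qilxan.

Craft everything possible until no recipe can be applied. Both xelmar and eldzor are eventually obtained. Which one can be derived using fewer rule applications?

eldzor

eldzor: Using R7, qilxan and ionkye make eldzor. [1 rule application]
xelmar: qilxan + ionkye → eldzor (R7). eldzor → wynvor (R6). Using R10, wynvor and ornfen make qortal. renpyr + qortal + ornfen → falpax (R1). Using R9, qilxan and falpax make xelmar. [5 rule applications]
eldzor needs fewer.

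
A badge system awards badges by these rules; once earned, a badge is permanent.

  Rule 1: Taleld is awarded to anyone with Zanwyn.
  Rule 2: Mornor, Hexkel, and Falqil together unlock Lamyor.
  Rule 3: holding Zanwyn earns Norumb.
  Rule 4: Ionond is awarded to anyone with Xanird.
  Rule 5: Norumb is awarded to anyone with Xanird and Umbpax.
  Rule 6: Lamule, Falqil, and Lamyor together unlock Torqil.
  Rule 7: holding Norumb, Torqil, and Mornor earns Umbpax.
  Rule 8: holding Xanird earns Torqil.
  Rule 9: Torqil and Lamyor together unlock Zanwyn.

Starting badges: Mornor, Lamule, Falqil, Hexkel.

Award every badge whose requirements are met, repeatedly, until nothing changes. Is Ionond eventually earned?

Ionond would need Xanird (Rule 4), but Xanird is never earned.

No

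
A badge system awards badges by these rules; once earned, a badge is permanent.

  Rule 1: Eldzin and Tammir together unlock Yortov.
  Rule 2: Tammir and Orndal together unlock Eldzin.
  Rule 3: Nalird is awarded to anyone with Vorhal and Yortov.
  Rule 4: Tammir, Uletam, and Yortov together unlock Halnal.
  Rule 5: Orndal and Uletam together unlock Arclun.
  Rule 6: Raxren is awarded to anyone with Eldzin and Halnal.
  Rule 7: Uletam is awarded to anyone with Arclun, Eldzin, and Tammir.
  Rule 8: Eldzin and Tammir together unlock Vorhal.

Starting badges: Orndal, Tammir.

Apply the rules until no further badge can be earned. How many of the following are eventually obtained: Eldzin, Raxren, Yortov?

With Tammir and Orndal, Eldzin is earned (Rule 2).
With Eldzin and Tammir, Yortov is earned (Rule 1).
Eldzin: reached.
Raxren would need Eldzin and Halnal (Rule 6), but Halnal is never earned.
Yortov: reached.
Reached: Eldzin and Yortov — 2 of the 3.

2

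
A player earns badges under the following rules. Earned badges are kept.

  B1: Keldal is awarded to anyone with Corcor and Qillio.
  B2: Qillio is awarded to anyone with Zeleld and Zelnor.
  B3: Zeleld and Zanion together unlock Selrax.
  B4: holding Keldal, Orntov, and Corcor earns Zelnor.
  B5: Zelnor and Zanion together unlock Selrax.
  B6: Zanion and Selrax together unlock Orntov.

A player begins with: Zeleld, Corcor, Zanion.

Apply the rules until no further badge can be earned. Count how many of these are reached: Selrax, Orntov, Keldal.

2

With Zeleld and Zanion, Selrax is earned (B3).
With Zanion and Selrax, Orntov is earned (B6).
Selrax: reached.
Orntov: reached.
Keldal would need Corcor and Qillio (B1), but Qillio is never earned.
Reached: Selrax and Orntov — 2 of the 3.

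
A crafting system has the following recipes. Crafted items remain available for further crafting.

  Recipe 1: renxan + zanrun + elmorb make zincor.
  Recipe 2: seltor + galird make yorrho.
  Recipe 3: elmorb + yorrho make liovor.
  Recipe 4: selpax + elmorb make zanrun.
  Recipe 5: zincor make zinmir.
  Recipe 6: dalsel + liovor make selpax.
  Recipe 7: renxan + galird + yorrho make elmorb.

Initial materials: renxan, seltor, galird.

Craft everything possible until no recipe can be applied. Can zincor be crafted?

No

zincor would need renxan, zanrun, and elmorb (Recipe 1), but zanrun is never obtained.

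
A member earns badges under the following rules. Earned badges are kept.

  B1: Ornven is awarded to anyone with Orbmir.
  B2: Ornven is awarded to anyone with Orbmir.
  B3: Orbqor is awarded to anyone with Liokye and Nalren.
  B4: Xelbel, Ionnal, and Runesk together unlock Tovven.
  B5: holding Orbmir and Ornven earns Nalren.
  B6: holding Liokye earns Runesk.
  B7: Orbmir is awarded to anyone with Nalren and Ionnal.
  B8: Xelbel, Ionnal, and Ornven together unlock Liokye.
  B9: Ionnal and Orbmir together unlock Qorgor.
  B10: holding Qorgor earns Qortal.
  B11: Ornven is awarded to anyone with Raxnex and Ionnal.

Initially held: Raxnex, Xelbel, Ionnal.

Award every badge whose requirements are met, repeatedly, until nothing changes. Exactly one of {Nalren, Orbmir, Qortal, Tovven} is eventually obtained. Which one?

Tovven

With Raxnex and Ionnal, Ornven is earned (B11).
With Xelbel, Ionnal, and Ornven, Liokye is earned (B8).
With Liokye, Runesk is earned (B6).
With Xelbel, Ionnal, and Runesk, Tovven is earned (B4).
Orbmir would need Nalren and Ionnal (B7), but Nalren is never earned. Qortal would need Qorgor (B10), but Qorgor is never earned. Nalren would need Orbmir and Ornven (B5), but Orbmir is never earned.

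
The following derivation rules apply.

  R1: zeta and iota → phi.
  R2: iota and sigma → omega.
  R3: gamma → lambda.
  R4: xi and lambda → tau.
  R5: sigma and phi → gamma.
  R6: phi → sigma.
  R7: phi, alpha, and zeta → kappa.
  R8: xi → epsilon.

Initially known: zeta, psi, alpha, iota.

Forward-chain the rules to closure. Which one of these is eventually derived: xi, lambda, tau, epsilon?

zeta and iota hold, so phi follows (R1).
phi holds, so sigma follows (R6).
From sigma and phi, R5 gives gamma.
From gamma, R3 gives lambda.
epsilon would need xi (R8), but xi is never established. tau would need xi and lambda (R4), but xi is never established. No rule produces xi, and it is not given.

lambda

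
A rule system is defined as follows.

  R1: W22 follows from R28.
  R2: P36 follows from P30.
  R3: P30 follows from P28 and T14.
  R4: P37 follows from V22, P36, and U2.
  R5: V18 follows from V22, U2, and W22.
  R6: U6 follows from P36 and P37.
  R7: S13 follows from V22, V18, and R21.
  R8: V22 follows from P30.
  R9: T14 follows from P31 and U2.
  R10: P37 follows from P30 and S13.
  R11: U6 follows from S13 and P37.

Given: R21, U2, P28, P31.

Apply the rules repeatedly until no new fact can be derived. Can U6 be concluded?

Yes

From P31 and U2, R9 gives T14.
P28 and T14 hold, so P30 follows (R3).
P30 holds, so V22 follows (R8).
P30 holds, so P36 follows (R2).
From V22, P36, and U2, R4 gives P37.
From P36 and P37, R6 gives U6.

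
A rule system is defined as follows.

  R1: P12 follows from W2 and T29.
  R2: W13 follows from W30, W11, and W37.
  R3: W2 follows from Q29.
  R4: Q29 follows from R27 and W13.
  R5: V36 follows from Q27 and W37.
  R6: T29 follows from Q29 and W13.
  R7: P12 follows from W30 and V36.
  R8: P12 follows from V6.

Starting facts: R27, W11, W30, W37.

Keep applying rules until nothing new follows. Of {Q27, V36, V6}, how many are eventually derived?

0

No rule produces Q27, and it is not given.
V36 would need Q27 and W37 (R5), but Q27 is never established.
No rule produces V6, and it is not given.
None of the 3 are reached.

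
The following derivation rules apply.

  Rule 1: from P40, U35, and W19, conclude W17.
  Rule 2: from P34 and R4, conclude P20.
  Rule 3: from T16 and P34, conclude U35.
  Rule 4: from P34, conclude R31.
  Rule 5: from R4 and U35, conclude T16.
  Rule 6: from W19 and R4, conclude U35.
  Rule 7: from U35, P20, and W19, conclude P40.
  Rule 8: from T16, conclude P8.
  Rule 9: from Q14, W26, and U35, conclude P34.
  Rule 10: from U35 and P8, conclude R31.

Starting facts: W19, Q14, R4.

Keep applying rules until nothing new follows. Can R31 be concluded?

From W19 and R4, Rule 6 gives U35.
R4 and U35 hold, so T16 follows (Rule 5).
From T16, Rule 8 gives P8.
From U35 and P8, Rule 10 gives R31.

Yes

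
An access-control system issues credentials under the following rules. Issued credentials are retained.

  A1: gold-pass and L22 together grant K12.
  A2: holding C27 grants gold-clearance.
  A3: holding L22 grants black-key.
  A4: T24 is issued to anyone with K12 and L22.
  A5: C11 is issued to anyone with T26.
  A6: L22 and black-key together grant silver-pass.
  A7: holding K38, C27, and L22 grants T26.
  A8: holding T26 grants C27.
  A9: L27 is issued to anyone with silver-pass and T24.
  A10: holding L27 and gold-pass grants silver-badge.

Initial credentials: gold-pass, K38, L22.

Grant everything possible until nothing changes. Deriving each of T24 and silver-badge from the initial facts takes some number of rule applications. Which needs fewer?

T24: Holding gold-pass and L22 grants K12 (A1). Holding K12 and L22 grants T24 (A4). [2 rule applications]
silver-badge: Holding gold-pass and L22 grants K12 (A1). Holding L22 grants black-key (A3). Holding K12 and L22 grants T24 (A4). Holding L22 and black-key grants silver-pass (A6). Holding silver-pass and T24 grants L27 (A9). Holding L27 and gold-pass grants silver-badge (A10). [6 rule applications]
T24 needs fewer.

T24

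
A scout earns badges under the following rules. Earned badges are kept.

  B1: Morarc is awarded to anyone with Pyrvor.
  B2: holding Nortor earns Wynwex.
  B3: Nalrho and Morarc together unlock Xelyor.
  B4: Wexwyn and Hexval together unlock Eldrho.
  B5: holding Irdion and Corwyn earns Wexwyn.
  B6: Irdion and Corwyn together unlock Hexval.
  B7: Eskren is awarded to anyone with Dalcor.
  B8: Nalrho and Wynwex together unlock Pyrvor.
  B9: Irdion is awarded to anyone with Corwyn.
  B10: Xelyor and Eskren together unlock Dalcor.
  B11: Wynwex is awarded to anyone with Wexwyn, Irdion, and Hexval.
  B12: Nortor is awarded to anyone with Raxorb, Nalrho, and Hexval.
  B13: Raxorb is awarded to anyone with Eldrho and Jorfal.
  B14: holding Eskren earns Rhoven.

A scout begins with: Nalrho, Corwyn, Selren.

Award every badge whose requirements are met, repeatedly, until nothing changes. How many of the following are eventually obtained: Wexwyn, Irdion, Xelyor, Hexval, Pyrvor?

5

With Corwyn, Irdion is earned (B9).
With Irdion and Corwyn, Hexval is earned (B6).
With Irdion and Corwyn, Wexwyn is earned (B5).
With Wexwyn, Irdion, and Hexval, Wynwex is earned (B11).
With Nalrho and Wynwex, Pyrvor is earned (B8).
With Pyrvor, Morarc is earned (B1).
With Nalrho and Morarc, Xelyor is earned (B3).
Wexwyn: reached.
Irdion: reached.
Xelyor: reached.
Hexval: reached.
Pyrvor: reached.
All 5 are reached.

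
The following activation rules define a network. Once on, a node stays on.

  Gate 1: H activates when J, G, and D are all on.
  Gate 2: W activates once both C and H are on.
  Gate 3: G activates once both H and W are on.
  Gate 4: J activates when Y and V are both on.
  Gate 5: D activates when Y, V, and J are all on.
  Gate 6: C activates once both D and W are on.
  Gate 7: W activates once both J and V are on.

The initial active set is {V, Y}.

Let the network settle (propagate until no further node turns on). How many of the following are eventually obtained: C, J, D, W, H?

4

Gate 4: Y and V on → J on.
Gate 5: Y, V, and J on → D on.
Gate 7: J and V on → W on.
D and W are on, so C activates (Gate 6).
C: reached.
J: reached.
D: reached.
W: reached.
H would need J, G, and D (Gate 1), but G never turns on.
Reached: C, J, D, and W — 4 of the 5.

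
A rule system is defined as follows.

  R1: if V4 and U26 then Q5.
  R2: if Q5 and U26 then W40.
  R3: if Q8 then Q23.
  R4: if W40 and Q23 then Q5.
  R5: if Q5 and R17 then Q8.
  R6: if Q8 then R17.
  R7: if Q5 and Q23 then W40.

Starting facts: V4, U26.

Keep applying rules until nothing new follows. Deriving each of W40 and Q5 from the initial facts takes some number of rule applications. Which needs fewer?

Q5: V4 and U26 hold, so Q5 follows (R1). [1 rule application]
W40: From V4 and U26, R1 gives Q5. From Q5 and U26, R2 gives W40. [2 rule applications]
Q5 needs fewer.

Q5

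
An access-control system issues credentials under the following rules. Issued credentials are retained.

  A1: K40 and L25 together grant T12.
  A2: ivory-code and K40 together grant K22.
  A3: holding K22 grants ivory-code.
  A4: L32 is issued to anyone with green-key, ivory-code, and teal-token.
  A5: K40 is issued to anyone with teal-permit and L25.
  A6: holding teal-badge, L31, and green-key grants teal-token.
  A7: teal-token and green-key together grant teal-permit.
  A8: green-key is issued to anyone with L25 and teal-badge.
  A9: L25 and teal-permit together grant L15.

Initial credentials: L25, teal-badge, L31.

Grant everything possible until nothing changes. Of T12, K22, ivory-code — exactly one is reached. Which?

T12

Holding L25 and teal-badge grants green-key (A8).
Holding teal-badge, L31, and green-key grants teal-token (A6).
Holding teal-token and green-key grants teal-permit (A7).
Holding teal-permit and L25 grants K40 (A5).
Holding K40 and L25 grants T12 (A1).
ivory-code would need K22 (A3), but K22 is never granted. K22 would need ivory-code and K40 (A2), but ivory-code is never granted.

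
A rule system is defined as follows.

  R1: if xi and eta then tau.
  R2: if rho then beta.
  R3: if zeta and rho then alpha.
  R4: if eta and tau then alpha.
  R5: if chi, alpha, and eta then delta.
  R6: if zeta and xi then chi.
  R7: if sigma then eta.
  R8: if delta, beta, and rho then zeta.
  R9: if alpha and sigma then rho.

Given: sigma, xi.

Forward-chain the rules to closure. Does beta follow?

sigma holds, so eta follows (R7).
From xi and eta, R1 gives tau.
From eta and tau, R4 gives alpha.
From alpha and sigma, R9 gives rho.
rho holds, so beta follows (R2).

Yes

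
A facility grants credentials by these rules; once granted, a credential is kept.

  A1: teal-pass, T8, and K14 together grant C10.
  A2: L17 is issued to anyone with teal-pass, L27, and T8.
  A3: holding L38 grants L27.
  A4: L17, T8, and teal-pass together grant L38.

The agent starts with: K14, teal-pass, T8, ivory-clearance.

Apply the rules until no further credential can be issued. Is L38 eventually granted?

L38 would need L17, T8, and teal-pass (A4), but L17 is never granted.

No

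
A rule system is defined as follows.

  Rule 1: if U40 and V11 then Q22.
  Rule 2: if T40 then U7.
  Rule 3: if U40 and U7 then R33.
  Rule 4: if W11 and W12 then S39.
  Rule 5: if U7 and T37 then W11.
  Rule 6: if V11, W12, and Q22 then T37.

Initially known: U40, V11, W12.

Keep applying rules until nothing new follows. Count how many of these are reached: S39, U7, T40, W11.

0

S39 would need W11 and W12 (Rule 4), but W11 is never established.
U7 would need T40 (Rule 2), but T40 is never established.
No rule produces T40, and it is not given.
W11 would need U7 and T37 (Rule 5), but U7 is never established.
None of the 4 are reached.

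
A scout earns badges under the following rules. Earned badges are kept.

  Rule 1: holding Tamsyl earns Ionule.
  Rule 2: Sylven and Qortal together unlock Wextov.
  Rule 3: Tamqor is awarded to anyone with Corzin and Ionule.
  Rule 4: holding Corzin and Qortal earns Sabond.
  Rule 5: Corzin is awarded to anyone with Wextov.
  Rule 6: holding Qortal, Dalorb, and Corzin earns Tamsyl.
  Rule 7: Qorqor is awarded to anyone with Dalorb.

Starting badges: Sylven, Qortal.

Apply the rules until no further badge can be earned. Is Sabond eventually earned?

With Sylven and Qortal, Wextov is earned (Rule 2).
With Wextov, Corzin is earned (Rule 5).
With Corzin and Qortal, Sabond is earned (Rule 4).

Yes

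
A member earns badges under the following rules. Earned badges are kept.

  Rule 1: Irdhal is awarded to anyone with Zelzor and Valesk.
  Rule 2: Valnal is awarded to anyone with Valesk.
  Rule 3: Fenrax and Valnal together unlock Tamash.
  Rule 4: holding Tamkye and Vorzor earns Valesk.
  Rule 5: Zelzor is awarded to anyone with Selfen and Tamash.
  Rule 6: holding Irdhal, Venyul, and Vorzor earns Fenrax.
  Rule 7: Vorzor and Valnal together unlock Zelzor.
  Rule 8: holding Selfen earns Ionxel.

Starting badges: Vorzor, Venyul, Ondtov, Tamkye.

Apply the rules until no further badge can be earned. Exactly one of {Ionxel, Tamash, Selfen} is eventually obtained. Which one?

With Tamkye and Vorzor, Valesk is earned (Rule 4).
With Valesk, Valnal is earned (Rule 2).
With Vorzor and Valnal, Zelzor is earned (Rule 7).
With Zelzor and Valesk, Irdhal is earned (Rule 1).
With Irdhal, Venyul, and Vorzor, Fenrax is earned (Rule 6).
With Fenrax and Valnal, Tamash is earned (Rule 3).
Ionxel would need Selfen (Rule 8), but Selfen is never earned. No rule produces Selfen, and it is not given.

Tamash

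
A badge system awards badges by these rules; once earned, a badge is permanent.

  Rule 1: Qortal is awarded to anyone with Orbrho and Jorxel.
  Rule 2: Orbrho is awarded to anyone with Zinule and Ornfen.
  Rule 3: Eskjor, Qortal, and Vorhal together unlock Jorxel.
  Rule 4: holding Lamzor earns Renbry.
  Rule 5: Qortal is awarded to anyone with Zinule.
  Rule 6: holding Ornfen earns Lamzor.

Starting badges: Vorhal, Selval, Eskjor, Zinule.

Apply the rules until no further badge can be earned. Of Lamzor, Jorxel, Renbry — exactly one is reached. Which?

Jorxel

With Zinule, Qortal is earned (Rule 5).
With Eskjor, Qortal, and Vorhal, Jorxel is earned (Rule 3).
Renbry would need Lamzor (Rule 4), but Lamzor is never earned. Lamzor would need Ornfen (Rule 6), but Ornfen is never earned.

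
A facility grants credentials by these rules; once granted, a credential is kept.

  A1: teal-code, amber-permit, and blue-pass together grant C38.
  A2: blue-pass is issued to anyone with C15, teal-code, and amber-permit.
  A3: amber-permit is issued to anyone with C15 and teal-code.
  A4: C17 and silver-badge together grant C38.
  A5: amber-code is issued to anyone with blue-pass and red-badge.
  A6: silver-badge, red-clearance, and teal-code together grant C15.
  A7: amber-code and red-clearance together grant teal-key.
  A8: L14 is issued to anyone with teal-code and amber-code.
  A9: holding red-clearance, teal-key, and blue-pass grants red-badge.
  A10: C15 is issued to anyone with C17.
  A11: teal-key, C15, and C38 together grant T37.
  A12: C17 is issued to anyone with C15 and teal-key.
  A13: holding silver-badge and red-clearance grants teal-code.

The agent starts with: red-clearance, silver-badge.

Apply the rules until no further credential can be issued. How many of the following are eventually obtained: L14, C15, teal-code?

2

Holding silver-badge and red-clearance grants teal-code (A13).
Holding silver-badge, red-clearance, and teal-code grants C15 (A6).
L14 would need teal-code and amber-code (A8), but amber-code is never granted.
C15: reached.
teal-code: reached.
Reached: C15 and teal-code — 2 of the 3.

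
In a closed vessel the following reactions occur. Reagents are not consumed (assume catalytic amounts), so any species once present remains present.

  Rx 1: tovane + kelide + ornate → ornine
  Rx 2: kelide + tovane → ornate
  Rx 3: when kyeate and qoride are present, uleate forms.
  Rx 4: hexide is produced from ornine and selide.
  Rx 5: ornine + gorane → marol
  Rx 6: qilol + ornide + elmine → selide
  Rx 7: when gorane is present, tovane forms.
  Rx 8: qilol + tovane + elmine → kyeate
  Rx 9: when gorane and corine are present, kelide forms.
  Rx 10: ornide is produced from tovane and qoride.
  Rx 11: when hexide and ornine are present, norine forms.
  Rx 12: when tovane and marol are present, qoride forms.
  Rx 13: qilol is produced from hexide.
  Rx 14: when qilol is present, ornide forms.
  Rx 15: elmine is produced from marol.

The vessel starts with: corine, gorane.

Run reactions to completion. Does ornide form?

gorane and corine present → kelide forms (Rx 9).
gorane present → tovane forms (Rx 7).
kelide and tovane present → ornate forms (Rx 2).
tovane, kelide, and ornate present → ornine forms (Rx 1).
ornine and gorane present → marol forms (Rx 5).
tovane and marol present → qoride forms (Rx 12).
tovane and qoride present → ornide forms (Rx 10).

Yes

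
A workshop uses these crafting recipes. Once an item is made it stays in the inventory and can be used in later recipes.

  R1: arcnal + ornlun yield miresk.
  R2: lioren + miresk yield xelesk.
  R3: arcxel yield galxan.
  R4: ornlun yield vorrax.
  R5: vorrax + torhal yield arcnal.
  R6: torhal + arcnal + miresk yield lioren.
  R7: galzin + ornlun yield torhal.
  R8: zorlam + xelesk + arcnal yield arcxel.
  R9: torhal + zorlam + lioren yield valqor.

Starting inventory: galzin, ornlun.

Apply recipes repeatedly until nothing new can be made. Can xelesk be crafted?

Using R4, ornlun makes vorrax.
galzin + ornlun → torhal (R7).
Using R5, vorrax and torhal make arcnal.
Using R1, arcnal and ornlun make miresk.
Using R6, torhal, arcnal, and miresk make lioren.
Using R2, lioren and miresk make xelesk.

Yes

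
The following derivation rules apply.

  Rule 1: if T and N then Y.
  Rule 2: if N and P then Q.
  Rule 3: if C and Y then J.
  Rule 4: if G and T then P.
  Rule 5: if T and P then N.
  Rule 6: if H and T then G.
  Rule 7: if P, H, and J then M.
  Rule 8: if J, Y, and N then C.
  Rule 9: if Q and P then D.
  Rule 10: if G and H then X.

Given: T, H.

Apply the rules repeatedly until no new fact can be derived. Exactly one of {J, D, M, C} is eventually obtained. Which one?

H and T hold, so G follows (Rule 6).
G and T hold, so P follows (Rule 4).
From T and P, Rule 5 gives N.
N and P hold, so Q follows (Rule 2).
Q and P hold, so D follows (Rule 9).
M would need P, H, and J (Rule 7), but J is never established. C would need J, Y, and N (Rule 8), but J is never established. J would need C and Y (Rule 3), but C is never established.

D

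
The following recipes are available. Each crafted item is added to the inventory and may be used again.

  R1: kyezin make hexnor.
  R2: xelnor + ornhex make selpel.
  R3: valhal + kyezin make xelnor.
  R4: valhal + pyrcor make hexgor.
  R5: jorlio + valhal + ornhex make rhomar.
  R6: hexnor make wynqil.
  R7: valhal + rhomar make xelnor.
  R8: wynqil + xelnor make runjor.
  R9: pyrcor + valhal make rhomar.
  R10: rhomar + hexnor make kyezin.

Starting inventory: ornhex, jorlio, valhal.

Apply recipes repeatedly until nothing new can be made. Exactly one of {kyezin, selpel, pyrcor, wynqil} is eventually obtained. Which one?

selpel

Using R5, jorlio, valhal, and ornhex make rhomar.
valhal + rhomar → xelnor (R7).
Using R2, xelnor and ornhex make selpel.
kyezin would need rhomar and hexnor (R10), but hexnor is never obtained. No rule produces pyrcor, and it is not given. wynqil would need hexnor (R6), but hexnor is never obtained.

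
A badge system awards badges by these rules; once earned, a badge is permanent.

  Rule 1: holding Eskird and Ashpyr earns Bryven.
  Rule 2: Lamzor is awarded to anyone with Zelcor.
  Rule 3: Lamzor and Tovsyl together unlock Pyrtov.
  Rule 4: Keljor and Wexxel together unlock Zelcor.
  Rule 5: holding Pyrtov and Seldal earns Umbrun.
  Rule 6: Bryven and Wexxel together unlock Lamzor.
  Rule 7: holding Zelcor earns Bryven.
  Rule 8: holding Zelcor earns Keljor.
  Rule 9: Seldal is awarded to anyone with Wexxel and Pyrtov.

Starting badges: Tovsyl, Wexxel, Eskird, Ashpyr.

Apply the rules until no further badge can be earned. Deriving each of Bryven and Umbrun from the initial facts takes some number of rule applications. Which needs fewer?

Bryven: With Eskird and Ashpyr, Bryven is earned (Rule 1). [1 rule application]
Umbrun: With Eskird and Ashpyr, Bryven is earned (Rule 1). With Bryven and Wexxel, Lamzor is earned (Rule 6). With Lamzor and Tovsyl, Pyrtov is earned (Rule 3). With Wexxel and Pyrtov, Seldal is earned (Rule 9). With Pyrtov and Seldal, Umbrun is earned (Rule 5). [5 rule applications]
Bryven needs fewer.

Bryven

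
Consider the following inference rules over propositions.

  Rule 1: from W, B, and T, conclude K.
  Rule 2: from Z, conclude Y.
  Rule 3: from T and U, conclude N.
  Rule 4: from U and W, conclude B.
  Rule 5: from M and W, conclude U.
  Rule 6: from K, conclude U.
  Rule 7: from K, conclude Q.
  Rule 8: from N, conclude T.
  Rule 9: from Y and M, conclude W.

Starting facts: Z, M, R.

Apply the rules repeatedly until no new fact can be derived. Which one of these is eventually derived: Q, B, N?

B

From Z, Rule 2 gives Y.
Y and M hold, so W follows (Rule 9).
M and W hold, so U follows (Rule 5).
U and W hold, so B follows (Rule 4).
N would need T and U (Rule 3), but T is never established. Q would need K (Rule 7), but K is never established.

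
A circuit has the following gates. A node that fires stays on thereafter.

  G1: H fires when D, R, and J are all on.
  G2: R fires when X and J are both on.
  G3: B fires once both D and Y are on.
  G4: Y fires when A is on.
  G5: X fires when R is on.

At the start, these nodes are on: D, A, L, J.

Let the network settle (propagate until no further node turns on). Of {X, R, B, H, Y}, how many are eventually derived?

2

A is on, so Y fires (G4).
D and Y are on, so B fires (G3).
X would need R (G5), but R never turns on.
R would need X and J (G2), but X never turns on.
B: reached.
H would need D, R, and J (G1), but R never turns on.
Y: reached.
Reached: B and Y — 2 of the 5.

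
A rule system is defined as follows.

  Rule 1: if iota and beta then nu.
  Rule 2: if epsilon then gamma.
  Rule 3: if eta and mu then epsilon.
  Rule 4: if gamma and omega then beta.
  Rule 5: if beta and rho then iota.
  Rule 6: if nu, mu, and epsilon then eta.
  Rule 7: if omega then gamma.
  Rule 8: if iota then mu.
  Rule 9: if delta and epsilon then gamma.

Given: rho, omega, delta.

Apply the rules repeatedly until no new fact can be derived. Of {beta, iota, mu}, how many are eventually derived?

3

omega holds, so gamma follows (Rule 7).
gamma and omega hold, so beta follows (Rule 4).
beta and rho hold, so iota follows (Rule 5).
iota holds, so mu follows (Rule 8).
beta: reached.
iota: reached.
mu: reached.
All 3 are reached.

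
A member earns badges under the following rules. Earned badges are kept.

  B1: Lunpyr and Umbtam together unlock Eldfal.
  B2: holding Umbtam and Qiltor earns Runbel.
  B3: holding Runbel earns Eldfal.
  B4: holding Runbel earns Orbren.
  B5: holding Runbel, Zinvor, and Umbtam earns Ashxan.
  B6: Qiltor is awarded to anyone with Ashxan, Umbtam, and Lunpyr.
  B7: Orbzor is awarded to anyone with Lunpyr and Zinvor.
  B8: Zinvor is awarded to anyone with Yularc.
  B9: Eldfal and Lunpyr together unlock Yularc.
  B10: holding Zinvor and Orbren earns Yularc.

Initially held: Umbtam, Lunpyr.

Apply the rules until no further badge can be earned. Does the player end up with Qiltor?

No

Qiltor would need Ashxan, Umbtam, and Lunpyr (B6), but Ashxan is never earned.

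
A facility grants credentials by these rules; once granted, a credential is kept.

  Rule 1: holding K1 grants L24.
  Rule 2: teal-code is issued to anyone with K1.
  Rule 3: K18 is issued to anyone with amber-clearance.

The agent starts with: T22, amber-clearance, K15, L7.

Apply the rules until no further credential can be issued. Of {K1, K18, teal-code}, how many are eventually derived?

1

Holding amber-clearance grants K18 (Rule 3).
No rule produces K1, and it is not given.
K18: reached.
teal-code would need K1 (Rule 2), but K1 is never granted.
Reached: K18 — 1 of the 3.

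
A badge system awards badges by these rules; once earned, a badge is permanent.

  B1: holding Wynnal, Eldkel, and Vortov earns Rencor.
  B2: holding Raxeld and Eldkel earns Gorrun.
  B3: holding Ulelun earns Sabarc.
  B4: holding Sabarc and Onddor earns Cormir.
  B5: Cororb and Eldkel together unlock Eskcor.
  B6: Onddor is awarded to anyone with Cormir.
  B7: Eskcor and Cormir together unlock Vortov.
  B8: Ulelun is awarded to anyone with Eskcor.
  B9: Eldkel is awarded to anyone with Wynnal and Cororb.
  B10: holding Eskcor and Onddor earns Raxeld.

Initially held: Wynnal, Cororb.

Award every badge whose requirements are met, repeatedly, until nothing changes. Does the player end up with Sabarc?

With Wynnal and Cororb, Eldkel is earned (B9).
With Cororb and Eldkel, Eskcor is earned (B5).
With Eskcor, Ulelun is earned (B8).
With Ulelun, Sabarc is earned (B3).

Yes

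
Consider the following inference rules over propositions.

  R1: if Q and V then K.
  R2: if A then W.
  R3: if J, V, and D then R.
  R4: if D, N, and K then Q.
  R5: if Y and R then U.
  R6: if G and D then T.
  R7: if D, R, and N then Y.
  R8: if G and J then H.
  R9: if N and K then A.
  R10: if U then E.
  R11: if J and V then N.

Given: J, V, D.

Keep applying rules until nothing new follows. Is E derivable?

J and V hold, so N follows (R11).
J, V, and D hold, so R follows (R3).
From D, R, and N, R7 gives Y.
Y and R hold, so U follows (R5).
U holds, so E follows (R10).

Yes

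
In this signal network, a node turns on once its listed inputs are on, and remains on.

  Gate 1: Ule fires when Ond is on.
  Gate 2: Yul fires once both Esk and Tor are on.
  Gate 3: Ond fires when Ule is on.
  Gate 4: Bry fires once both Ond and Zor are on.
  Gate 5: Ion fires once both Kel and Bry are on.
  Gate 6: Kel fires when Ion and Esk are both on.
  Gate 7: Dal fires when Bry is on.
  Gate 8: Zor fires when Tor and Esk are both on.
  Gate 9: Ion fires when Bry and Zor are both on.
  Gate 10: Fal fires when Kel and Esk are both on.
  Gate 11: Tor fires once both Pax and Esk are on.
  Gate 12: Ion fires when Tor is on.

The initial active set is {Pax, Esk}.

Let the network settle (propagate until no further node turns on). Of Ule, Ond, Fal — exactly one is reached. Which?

Fal

Gate 11: Pax and Esk on → Tor on.
Tor is on, so Ion fires (Gate 12).
Gate 6: Ion and Esk on → Kel on.
Kel and Esk are on, so Fal fires (Gate 10).
Ond would need Ule (Gate 3), but Ule never turns on. Ule would need Ond (Gate 1), but Ond never turns on.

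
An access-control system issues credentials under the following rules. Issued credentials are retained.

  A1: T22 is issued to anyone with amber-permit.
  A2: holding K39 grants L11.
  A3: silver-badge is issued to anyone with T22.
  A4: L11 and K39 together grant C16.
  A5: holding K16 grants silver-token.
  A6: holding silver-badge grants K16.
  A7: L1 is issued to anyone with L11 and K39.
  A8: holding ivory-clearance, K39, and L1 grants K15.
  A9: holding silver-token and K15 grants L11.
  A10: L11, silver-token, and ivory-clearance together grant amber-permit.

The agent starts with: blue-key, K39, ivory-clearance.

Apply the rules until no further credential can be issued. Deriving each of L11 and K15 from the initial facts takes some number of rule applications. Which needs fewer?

L11

L11: Holding K39 grants L11 (A2). [1 rule application]
K15: Holding K39 grants L11 (A2). Holding L11 and K39 grants L1 (A7). Holding ivory-clearance, K39, and L1 grants K15 (A8). [3 rule applications]
L11 needs fewer.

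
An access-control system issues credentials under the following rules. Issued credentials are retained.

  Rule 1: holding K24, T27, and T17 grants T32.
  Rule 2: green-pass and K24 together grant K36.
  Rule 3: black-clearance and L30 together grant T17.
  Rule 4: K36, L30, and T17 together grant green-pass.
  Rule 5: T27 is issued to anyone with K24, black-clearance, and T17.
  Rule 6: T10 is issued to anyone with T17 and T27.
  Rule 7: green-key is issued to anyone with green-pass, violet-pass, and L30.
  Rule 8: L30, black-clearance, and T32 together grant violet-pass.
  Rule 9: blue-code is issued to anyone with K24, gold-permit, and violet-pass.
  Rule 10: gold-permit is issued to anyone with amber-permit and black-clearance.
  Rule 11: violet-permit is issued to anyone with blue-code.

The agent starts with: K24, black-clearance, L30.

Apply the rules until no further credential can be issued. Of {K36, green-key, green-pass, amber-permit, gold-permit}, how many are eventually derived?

K36 would need green-pass and K24 (Rule 2), but green-pass is never granted.
green-key would need green-pass, violet-pass, and L30 (Rule 7), but green-pass is never granted.
green-pass would need K36, L30, and T17 (Rule 4), but K36 is never granted.
No rule produces amber-permit, and it is not given.
gold-permit would need amber-permit and black-clearance (Rule 10), but amber-permit is never granted.
None of the 5 are reached.

0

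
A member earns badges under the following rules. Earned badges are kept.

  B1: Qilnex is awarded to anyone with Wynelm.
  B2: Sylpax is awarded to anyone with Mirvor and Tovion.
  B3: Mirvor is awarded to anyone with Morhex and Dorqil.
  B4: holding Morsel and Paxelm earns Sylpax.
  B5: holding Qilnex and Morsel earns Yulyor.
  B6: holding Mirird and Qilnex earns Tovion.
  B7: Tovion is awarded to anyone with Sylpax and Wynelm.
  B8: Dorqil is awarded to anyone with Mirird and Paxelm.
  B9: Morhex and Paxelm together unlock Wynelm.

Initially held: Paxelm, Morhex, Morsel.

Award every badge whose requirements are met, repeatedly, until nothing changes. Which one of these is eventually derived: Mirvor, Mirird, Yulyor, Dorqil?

Yulyor

With Morhex and Paxelm, Wynelm is earned (B9).
With Wynelm, Qilnex is earned (B1).
With Qilnex and Morsel, Yulyor is earned (B5).
Dorqil would need Mirird and Paxelm (B8), but Mirird is never earned. Mirvor would need Morhex and Dorqil (B3), but Dorqil is never earned. No rule produces Mirird, and it is not given.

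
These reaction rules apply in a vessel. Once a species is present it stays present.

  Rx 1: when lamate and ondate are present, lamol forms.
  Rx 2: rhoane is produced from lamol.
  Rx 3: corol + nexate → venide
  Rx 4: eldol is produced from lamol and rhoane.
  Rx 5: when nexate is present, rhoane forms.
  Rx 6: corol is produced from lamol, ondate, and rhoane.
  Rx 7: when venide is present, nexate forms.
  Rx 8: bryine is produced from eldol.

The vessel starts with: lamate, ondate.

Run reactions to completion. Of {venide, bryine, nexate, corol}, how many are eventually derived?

2

lamate and ondate present → lamol forms (Rx 1).
lamol present → rhoane forms (Rx 2).
lamol, ondate, and rhoane present → corol forms (Rx 6).
lamol and rhoane present → eldol forms (Rx 4).
eldol present → bryine forms (Rx 8).
venide would need corol and nexate (Rx 3), but nexate never forms.
bryine: reached.
nexate would need venide (Rx 7), but venide never forms.
corol: reached.
Reached: bryine and corol — 2 of the 4.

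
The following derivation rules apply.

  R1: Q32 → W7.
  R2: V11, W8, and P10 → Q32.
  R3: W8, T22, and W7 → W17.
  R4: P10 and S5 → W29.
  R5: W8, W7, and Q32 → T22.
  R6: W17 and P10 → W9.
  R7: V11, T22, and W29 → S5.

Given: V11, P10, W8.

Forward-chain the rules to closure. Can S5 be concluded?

No

S5 would need V11, T22, and W29 (R7), but W29 is never established.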